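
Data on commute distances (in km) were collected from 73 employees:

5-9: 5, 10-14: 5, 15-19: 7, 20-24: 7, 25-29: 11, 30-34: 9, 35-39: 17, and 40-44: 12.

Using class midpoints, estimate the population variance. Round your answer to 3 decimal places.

115.669

Midpoints: 7, 12, 17, 22, 27, 32, 37, 42
n = 73, Σfm = 2086, mean = 28.5753
Σfm² = 68052
Σf(m − x̄)² = Σfm² − (Σfm)²/n = 68052 − 2086²/73 = 8443.8356
Population variance = 8443.8356 / 73 = 115.6690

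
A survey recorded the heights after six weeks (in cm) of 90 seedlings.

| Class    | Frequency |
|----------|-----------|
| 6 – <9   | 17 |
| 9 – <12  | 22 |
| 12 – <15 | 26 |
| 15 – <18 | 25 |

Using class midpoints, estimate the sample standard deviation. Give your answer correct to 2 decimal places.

Midpoints: 7.5, 10.5, 13.5, 16.5
n = 90, Σfm = 1122, mean = 12.4667
Σfm² = 14926.5
Σf(m − x̄)² = Σfm² − (Σfm)²/n = 14926.5 − 1122²/90 = 938.9000
Sample variance = 938.9000 / 89 = 10.5494
Standard deviation = √10.5494 = 3.2480

3.25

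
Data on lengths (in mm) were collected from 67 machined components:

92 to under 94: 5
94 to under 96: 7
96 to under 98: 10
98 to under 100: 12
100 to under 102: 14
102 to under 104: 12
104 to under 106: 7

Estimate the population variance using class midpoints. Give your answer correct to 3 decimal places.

12.061

Midpoints: 93, 95, 97, 99, 101, 103, 105
n = 67, Σfm = 6673, mean = 99.5970
Σfm² = 665419
Σf(m − x̄)² = Σfm² − (Σfm)²/n = 665419 − 6673²/67 = 808.1194
Population variance = 808.1194 / 67 = 12.0615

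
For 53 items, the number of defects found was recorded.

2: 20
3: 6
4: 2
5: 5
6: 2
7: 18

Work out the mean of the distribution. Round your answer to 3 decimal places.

4.321

Values: 2, 3, 4, 5, 6, 7
Σfx = 20×2 + 6×3 + 2×4 + 5×5 + 2×6 + 18×7 = 229
n = Σf = 53
Mean = 229 / 53 = 4.3208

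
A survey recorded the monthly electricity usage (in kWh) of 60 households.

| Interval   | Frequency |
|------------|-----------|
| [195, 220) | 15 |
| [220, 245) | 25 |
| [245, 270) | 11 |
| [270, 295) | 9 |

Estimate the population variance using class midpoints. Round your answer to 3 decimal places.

Midpoints: 207.5, 232.5, 257.5, 282.5
n = 60, Σfm = 14300, mean = 238.3333
Σfm² = 3444875
Σf(m − x̄)² = Σfm² − (Σfm)²/n = 3444875 − 14300²/60 = 36708.3333
Population variance = 36708.3333 / 60 = 611.8056

611.806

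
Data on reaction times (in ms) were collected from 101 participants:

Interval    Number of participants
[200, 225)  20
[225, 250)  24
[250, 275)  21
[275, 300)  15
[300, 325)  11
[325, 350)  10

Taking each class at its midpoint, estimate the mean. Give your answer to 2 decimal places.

263.24

Midpoints: 212.5, 237.5, 262.5, 287.5, 312.5, 337.5
Σfm = 20×212.5 + 24×237.5 + 21×262.5 + 15×287.5 + 11×312.5 + 10×337.5 = 26587.5
n = Σf = 101
Mean = 26587.5 / 101 = 263.2426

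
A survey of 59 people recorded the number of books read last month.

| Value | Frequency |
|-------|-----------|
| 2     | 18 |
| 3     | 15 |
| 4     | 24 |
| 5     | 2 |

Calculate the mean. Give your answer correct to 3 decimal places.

Values: 2, 3, 4, 5
Σfx = 18×2 + 15×3 + 24×4 + 2×5 = 187
n = Σf = 59
Mean = 187 / 59 = 3.1695

3.169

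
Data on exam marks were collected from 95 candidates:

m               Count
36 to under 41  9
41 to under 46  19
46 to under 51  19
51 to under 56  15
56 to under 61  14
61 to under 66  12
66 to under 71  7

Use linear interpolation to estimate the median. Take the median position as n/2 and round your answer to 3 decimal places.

51.167

Cumulative frequencies: 9, 28, 47, 62, 76, 88, 95
n = 95; position = n/2 = 47.5.
This falls in the class 51 to under 56: L = 51, F = 47, f = 15, h = 5.
Median ≈ 51 + ((47.5 − 47) / 15) × 5 = 51.1667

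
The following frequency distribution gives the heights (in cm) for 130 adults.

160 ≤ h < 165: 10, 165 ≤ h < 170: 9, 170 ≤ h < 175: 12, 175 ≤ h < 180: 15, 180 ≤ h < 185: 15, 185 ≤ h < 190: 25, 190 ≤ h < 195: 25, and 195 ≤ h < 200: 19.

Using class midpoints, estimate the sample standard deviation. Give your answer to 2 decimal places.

Midpoints: 162.5, 167.5, 172.5, 177.5, 182.5, 187.5, 192.5, 197.5
n = 130, Σfm = 23855, mean = 183.5000
Σfm² = 4392262.5
Σf(m − x̄)² = Σfm² − (Σfm)²/n = 4392262.5 − 23855²/130 = 14870.0000
Sample variance = 14870.0000 / 129 = 115.2713
Standard deviation = √115.2713 = 10.7364

10.74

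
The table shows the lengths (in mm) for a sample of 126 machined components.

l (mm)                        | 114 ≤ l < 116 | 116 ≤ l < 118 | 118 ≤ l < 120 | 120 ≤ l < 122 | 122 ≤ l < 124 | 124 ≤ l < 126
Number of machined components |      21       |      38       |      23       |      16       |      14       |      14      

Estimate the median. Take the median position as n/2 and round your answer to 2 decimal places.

Cumulative frequencies: 21, 59, 82, 98, 112, 126
n = 126; position = n/2 = 63.
This falls in the class 118 ≤ l < 120: L = 118, F = 59, f = 23, h = 2.
Median ≈ 118 + ((63 − 59) / 23) × 2 = 118.3478

118.35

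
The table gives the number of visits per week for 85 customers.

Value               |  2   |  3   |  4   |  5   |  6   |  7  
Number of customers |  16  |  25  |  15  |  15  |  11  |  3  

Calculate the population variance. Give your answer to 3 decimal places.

Values: 2, 3, 4, 5, 6, 7
n = 85, Σfx = 329, mean = 3.8706
Σfx² = 1447
Σf(x − x̄)² = Σfx² − (Σfx)²/n = 1447 − 329²/85 = 173.5765
Population variance = 173.5765 / 85 = 2.0421

2.042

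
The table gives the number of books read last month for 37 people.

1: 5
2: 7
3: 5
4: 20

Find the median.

Cumulative frequencies: 5, 12, 17, 37
n = 37, so the median is the value in position (n+1)/2 = 19.
Position 19 falls at value 4.

4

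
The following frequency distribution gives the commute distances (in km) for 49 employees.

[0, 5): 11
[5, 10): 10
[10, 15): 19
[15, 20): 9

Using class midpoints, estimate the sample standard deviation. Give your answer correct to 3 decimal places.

Midpoints: 2.5, 7.5, 12.5, 17.5
n = 49, Σfm = 497.5, mean = 10.1531
Σfm² = 6356.25
Σf(m − x̄)² = Σfm² − (Σfm)²/n = 6356.25 − 497.5²/49 = 1305.1020
Sample variance = 1305.1020 / 48 = 27.1896
Standard deviation = √27.1896 = 5.2144

5.214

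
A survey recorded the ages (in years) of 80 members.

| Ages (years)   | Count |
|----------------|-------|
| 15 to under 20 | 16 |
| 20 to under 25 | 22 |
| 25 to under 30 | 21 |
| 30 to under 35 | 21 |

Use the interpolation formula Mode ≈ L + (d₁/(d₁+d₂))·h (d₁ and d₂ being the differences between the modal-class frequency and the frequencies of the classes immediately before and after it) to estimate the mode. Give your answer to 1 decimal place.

Modal class: 20 to under 25 (highest frequency 22).
d₁ = 22 − 16 = 6, d₂ = 22 − 21 = 1
Mode ≈ 20 + (6/(6+1)) × 5 = 20 + 4.2857 = 24.2857

24.3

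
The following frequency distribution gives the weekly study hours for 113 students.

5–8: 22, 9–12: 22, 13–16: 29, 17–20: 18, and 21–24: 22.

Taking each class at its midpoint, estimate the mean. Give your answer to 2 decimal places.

Midpoints: 6.5, 10.5, 14.5, 18.5, 22.5
Σfm = 22×6.5 + 22×10.5 + 29×14.5 + 18×18.5 + 22×22.5 = 1622.5
n = Σf = 113
Mean = 1622.5 / 113 = 14.3584

14.36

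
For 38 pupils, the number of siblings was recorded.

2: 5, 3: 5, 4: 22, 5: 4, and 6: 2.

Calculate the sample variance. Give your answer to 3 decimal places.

0.965

Values: 2, 3, 4, 5, 6
n = 38, Σfx = 145, mean = 3.8158
Σfx² = 589
Σf(x − x̄)² = Σfx² − (Σfx)²/n = 589 − 145²/38 = 35.7105
Sample variance = 35.7105 / 37 = 0.9651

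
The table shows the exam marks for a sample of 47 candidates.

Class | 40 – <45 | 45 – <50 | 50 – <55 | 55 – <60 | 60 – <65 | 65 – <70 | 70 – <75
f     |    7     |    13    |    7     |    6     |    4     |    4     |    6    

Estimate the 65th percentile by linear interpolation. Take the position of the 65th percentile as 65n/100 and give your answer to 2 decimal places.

Cumulative frequencies: 7, 20, 27, 33, 37, 41, 47
n = 47; position = 65n/100 = 30.55.
This falls in the class 55 – <60: L = 55, F = 27, f = 6, h = 5.
65th percentile ≈ 55 + ((30.55 − 27) / 6) × 5 = 57.9583

57.96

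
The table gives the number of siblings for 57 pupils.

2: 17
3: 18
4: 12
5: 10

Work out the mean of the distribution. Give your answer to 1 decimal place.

3.3

Values: 2, 3, 4, 5
Σfx = 17×2 + 18×3 + 12×4 + 10×5 = 186
n = Σf = 57
Mean = 186 / 57 = 3.2632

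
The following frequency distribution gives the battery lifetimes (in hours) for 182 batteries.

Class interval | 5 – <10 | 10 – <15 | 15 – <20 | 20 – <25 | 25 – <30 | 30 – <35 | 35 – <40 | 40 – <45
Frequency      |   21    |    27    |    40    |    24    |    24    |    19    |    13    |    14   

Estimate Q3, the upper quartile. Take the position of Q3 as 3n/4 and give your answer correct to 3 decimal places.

Cumulative frequencies: 21, 48, 88, 112, 136, 155, 168, 182
n = 182; position = 3n/4 = 136.5.
This falls in the class 30 – <35: L = 30, F = 136, f = 19, h = 5.
Upper quartile ≈ 30 + ((136.5 − 136) / 19) × 5 = 30.1316

30.132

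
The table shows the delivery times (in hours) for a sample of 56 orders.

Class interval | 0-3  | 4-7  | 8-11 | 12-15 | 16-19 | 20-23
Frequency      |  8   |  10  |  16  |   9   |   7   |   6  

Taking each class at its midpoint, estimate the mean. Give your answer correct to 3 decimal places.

Midpoints: 1.5, 5.5, 9.5, 13.5, 17.5, 21.5
Σfm = 8×1.5 + 10×5.5 + 16×9.5 + 9×13.5 + 7×17.5 + 6×21.5 = 592
n = Σf = 56
Mean = 592 / 56 = 10.5714

10.571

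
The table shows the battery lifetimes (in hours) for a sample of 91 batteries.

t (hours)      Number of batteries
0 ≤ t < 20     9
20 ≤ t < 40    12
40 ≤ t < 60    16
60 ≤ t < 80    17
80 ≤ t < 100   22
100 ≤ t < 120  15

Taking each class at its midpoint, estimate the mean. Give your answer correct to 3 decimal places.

Midpoints: 10, 30, 50, 70, 90, 110
Σfm = 9×10 + 12×30 + 16×50 + 17×70 + 22×90 + 15×110 = 6070
n = Σf = 91
Mean = 6070 / 91 = 66.7033

66.703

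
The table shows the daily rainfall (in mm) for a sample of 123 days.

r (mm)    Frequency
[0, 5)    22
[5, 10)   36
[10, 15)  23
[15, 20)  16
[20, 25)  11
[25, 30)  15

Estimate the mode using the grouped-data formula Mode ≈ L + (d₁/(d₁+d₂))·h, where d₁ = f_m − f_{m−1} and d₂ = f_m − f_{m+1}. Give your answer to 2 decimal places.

Modal class: [5, 10) (highest frequency 36).
d₁ = 36 − 22 = 14, d₂ = 36 − 23 = 13
Mode ≈ 5 + (14/(14+13)) × 5 = 5 + 2.5926 = 7.5926

7.59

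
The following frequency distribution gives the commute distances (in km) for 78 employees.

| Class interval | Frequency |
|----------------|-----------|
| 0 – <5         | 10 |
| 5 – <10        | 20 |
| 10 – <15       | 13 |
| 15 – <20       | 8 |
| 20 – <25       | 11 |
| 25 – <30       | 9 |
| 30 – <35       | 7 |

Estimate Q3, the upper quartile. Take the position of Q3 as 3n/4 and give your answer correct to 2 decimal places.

23.41

Cumulative frequencies: 10, 30, 43, 51, 62, 71, 78
n = 78; position = 3n/4 = 58.5.
This falls in the class 20 – <25: L = 20, F = 51, f = 11, h = 5.
Upper quartile ≈ 20 + ((58.5 − 51) / 11) × 5 = 23.4091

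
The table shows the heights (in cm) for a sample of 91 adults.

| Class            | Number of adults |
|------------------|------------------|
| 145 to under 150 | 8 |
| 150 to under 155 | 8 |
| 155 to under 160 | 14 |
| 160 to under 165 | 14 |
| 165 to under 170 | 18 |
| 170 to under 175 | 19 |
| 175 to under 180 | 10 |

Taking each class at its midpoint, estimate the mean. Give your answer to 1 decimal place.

164.3

Midpoints: 147.5, 152.5, 157.5, 162.5, 167.5, 172.5, 177.5
Σfm = 8×147.5 + 8×152.5 + 14×157.5 + 14×162.5 + 18×167.5 + 19×172.5 + 10×177.5 = 14947.5
n = Σf = 91
Mean = 14947.5 / 91 = 164.2582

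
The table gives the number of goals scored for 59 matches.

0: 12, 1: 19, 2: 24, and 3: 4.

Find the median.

Cumulative frequencies: 12, 31, 55, 59
n = 59, so the median is the value in position (n+1)/2 = 30.
Position 30 falls at value 1.

1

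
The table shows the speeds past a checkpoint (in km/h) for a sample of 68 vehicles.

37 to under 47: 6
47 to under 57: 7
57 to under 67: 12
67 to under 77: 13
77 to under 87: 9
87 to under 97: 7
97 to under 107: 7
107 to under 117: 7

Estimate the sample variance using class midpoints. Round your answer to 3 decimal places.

439.508

Midpoints: 42, 52, 62, 72, 82, 92, 102, 112
n = 68, Σfm = 5176, mean = 76.1176
Σfm² = 423432
Σf(m − x̄)² = Σfm² − (Σfm)²/n = 423432 − 5176²/68 = 29447.0588
Sample variance = 29447.0588 / 67 = 439.5083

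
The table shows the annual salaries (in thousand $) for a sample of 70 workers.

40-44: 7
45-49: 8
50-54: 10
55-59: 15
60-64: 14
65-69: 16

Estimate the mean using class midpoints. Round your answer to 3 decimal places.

Midpoints: 42, 47, 52, 57, 62, 67
Σfm = 7×42 + 8×47 + 10×52 + 15×57 + 14×62 + 16×67 = 3985
n = Σf = 70
Mean = 3985 / 70 = 56.9286

56.929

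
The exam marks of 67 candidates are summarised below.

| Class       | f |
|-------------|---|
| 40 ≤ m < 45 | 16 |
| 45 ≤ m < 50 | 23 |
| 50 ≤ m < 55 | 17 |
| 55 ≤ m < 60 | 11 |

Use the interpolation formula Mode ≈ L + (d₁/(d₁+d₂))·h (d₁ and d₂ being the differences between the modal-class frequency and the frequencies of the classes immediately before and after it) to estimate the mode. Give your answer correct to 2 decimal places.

Modal class: 45 ≤ m < 50 (highest frequency 23).
d₁ = 23 − 16 = 7, d₂ = 23 − 17 = 6
Mode ≈ 45 + (7/(7+6)) × 5 = 45 + 2.6923 = 47.6923

47.69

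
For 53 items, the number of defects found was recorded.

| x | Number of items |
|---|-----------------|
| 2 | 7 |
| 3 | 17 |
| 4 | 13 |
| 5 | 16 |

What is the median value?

Cumulative frequencies: 7, 24, 37, 53
n = 53, so the median is the value in position (n+1)/2 = 27.
Position 27 falls at value 4.

4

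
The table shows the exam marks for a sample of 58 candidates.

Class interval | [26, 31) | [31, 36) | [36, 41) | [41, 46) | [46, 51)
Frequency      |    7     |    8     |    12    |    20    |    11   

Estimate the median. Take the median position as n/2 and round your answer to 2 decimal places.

41.50

Cumulative frequencies: 7, 15, 27, 47, 58
n = 58; position = n/2 = 29.
This falls in the class [41, 46): L = 41, F = 27, f = 20, h = 5.
Median ≈ 41 + ((29 − 27) / 20) × 5 = 41.5000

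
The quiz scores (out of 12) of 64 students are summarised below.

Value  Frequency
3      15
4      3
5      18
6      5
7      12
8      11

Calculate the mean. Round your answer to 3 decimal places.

5.453

Values: 3, 4, 5, 6, 7, 8
Σfx = 15×3 + 3×4 + 18×5 + 5×6 + 12×7 + 11×8 = 349
n = Σf = 64
Mean = 349 / 64 = 5.4531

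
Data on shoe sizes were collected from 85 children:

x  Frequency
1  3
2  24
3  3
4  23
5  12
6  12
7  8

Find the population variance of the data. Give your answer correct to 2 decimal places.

Values: 1, 2, 3, 4, 5, 6, 7
n = 85, Σfx = 340, mean = 4.0000
Σfx² = 1618
Σf(x − x̄)² = Σfx² − (Σfx)²/n = 1618 − 340²/85 = 258.0000
Population variance = 258.0000 / 85 = 3.0353

3.04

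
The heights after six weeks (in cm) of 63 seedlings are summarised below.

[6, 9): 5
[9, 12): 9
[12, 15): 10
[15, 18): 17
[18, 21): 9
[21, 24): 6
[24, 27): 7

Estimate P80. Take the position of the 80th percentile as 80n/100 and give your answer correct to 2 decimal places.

21.20

Cumulative frequencies: 5, 14, 24, 41, 50, 56, 63
n = 63; position = 80n/100 = 50.4.
This falls in the class [21, 24): L = 21, F = 50, f = 6, h = 3.
80th percentile ≈ 21 + ((50.4 − 50) / 6) × 3 = 21.2000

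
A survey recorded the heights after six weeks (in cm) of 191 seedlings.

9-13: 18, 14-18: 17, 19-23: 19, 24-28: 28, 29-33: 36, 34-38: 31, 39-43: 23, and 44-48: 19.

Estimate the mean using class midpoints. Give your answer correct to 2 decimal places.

Midpoints: 11, 16, 21, 26, 31, 36, 41, 46
Σfm = 18×11 + 17×16 + 19×21 + 28×26 + 36×31 + 31×36 + 23×41 + 19×46 = 5646
n = Σf = 191
Mean = 5646 / 191 = 29.5602

29.56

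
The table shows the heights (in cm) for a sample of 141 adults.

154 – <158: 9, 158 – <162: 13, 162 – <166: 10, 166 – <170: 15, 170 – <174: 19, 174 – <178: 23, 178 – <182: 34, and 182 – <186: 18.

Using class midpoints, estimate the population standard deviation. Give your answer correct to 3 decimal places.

8.444

Midpoints: 156, 160, 164, 168, 172, 176, 180, 184
n = 141, Σfm = 24392, mean = 172.9929
Σfm² = 4229696
Σf(m − x̄)² = Σfm² − (Σfm)²/n = 4229696 − 24392²/141 = 10052.9929
Population variance = 10052.9929 / 141 = 71.2978
Standard deviation = √71.2978 = 8.4438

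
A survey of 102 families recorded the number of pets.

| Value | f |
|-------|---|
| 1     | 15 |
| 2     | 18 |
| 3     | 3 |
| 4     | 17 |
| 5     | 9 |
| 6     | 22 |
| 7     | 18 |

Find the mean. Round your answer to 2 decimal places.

4.23

Values: 1, 2, 3, 4, 5, 6, 7
Σfx = 15×1 + 18×2 + 3×3 + 17×4 + 9×5 + 22×6 + 18×7 = 431
n = Σf = 102
Mean = 431 / 102 = 4.2255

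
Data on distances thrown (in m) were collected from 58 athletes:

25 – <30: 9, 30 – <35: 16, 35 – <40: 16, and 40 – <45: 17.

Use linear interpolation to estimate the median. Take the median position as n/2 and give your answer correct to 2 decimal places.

Cumulative frequencies: 9, 25, 41, 58
n = 58; position = n/2 = 29.
This falls in the class 35 – <40: L = 35, F = 25, f = 16, h = 5.
Median ≈ 35 + ((29 − 25) / 16) × 5 = 36.2500

36.25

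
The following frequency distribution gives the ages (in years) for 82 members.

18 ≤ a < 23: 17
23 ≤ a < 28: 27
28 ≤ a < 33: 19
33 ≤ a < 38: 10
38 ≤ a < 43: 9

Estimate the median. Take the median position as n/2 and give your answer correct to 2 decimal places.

27.44

Cumulative frequencies: 17, 44, 63, 73, 82
n = 82; position = n/2 = 41.
This falls in the class 23 ≤ a < 28: L = 23, F = 17, f = 27, h = 5.
Median ≈ 23 + ((41 − 17) / 27) × 5 = 27.4444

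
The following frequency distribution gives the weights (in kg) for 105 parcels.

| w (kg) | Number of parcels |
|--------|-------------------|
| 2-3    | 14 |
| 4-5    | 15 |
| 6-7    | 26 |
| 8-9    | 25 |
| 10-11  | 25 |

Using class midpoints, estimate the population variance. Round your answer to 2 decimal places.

7.10

Midpoints: 2.5, 4.5, 6.5, 8.5, 10.5
n = 105, Σfm = 746.5, mean = 7.1095
Σfm² = 6052.25
Σf(m − x̄)² = Σfm² − (Σfm)²/n = 6052.25 − 746.5²/105 = 744.9905
Population variance = 744.9905 / 105 = 7.0951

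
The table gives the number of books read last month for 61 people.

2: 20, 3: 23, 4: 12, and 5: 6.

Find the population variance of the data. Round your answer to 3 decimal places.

0.914

Values: 2, 3, 4, 5
n = 61, Σfx = 187, mean = 3.0656
Σfx² = 629
Σf(x − x̄)² = Σfx² − (Σfx)²/n = 629 − 187²/61 = 55.7377
Population variance = 55.7377 / 61 = 0.9137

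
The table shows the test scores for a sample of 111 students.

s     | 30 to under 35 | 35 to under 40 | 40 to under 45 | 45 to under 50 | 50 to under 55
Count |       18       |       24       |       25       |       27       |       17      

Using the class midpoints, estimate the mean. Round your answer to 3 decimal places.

Midpoints: 32.5, 37.5, 42.5, 47.5, 52.5
Σfm = 18×32.5 + 24×37.5 + 25×42.5 + 27×47.5 + 17×52.5 = 4722.5
n = Σf = 111
Mean = 4722.5 / 111 = 42.5450

42.545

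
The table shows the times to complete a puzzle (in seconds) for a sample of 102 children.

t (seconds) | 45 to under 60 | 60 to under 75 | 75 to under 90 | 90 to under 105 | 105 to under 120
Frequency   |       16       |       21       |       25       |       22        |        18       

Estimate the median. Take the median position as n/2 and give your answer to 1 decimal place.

83.4

Cumulative frequencies: 16, 37, 62, 84, 102
n = 102; position = n/2 = 51.
This falls in the class 75 to under 90: L = 75, F = 37, f = 25, h = 15.
Median ≈ 75 + ((51 − 37) / 25) × 15 = 83.4000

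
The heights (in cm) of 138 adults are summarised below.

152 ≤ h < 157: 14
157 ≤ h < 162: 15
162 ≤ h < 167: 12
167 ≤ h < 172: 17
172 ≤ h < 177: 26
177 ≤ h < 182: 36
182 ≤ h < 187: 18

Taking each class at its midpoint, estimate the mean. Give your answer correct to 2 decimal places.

171.96

Midpoints: 154.5, 159.5, 164.5, 169.5, 174.5, 179.5, 184.5
Σfm = 14×154.5 + 15×159.5 + 12×164.5 + 17×169.5 + 26×174.5 + 36×179.5 + 18×184.5 = 23731
n = Σf = 138
Mean = 23731 / 138 = 171.9638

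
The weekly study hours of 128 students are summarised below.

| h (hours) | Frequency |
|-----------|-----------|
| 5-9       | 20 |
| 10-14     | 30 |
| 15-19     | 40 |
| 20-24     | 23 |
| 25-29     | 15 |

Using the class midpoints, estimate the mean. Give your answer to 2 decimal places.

16.34

Midpoints: 7, 12, 17, 22, 27
Σfm = 20×7 + 30×12 + 40×17 + 23×22 + 15×27 = 2091
n = Σf = 128
Mean = 2091 / 128 = 16.3359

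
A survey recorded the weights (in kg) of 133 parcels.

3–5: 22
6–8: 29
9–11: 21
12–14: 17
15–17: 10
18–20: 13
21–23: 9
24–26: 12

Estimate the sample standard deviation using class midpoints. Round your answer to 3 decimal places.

Midpoints: 4, 7, 10, 13, 16, 19, 22, 25
n = 133, Σfm = 1627, mean = 12.2331
Σfm² = 25855
Σf(m − x̄)² = Σfm² − (Σfm)²/n = 25855 − 1627²/133 = 5951.7744
Sample variance = 5951.7744 / 132 = 45.0892
Standard deviation = √45.0892 = 6.7148

6.715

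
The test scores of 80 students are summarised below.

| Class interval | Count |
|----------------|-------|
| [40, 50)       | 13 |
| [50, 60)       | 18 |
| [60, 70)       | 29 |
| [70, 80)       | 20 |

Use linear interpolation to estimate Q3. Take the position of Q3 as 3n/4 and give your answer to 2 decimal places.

Cumulative frequencies: 13, 31, 60, 80
n = 80; position = 3n/4 = 60.
This falls in the class [60, 70): L = 60, F = 31, f = 29, h = 10.
Upper quartile ≈ 60 + ((60 − 31) / 29) × 10 = 70.0000

70.00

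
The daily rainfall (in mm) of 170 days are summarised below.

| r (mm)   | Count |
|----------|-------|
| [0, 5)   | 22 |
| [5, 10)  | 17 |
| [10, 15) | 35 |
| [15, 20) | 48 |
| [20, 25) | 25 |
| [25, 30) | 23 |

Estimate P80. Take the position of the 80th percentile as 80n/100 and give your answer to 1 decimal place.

22.8

Cumulative frequencies: 22, 39, 74, 122, 147, 170
n = 170; position = 80n/100 = 136.
This falls in the class [20, 25): L = 20, F = 122, f = 25, h = 5.
80th percentile ≈ 20 + ((136 − 122) / 25) × 5 = 22.8000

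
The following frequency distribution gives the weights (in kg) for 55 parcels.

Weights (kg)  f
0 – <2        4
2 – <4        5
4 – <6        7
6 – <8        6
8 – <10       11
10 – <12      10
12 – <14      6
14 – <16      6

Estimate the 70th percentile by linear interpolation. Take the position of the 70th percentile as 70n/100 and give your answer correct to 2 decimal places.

Cumulative frequencies: 4, 9, 16, 22, 33, 43, 49, 55
n = 55; position = 70n/100 = 38.5.
This falls in the class 10 – <12: L = 10, F = 33, f = 10, h = 2.
70th percentile ≈ 10 + ((38.5 − 33) / 10) × 2 = 11.1000

11.10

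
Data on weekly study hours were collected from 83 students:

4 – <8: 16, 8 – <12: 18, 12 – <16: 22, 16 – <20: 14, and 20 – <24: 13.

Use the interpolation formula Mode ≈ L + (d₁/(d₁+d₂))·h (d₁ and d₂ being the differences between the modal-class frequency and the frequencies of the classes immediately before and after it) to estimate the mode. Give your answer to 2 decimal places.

Modal class: 12 – <16 (highest frequency 22).
d₁ = 22 − 18 = 4, d₂ = 22 − 14 = 8
Mode ≈ 12 + (4/(4+8)) × 4 = 12 + 1.3333 = 13.3333

13.33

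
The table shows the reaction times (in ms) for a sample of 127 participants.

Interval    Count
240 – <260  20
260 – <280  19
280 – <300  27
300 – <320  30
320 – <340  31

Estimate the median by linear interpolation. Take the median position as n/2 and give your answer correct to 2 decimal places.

Cumulative frequencies: 20, 39, 66, 96, 127
n = 127; position = n/2 = 63.5.
This falls in the class 280 – <300: L = 280, F = 39, f = 27, h = 20.
Median ≈ 280 + ((63.5 − 39) / 27) × 20 = 298.1481

298.15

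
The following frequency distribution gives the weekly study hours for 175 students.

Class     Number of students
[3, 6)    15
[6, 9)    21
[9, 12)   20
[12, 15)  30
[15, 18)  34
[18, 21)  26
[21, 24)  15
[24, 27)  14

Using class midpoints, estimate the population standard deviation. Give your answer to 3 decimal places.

Midpoints: 4.5, 7.5, 10.5, 13.5, 16.5, 19.5, 22.5, 25.5
n = 175, Σfm = 2602.5, mean = 14.8714
Σfm² = 44997.75
Σf(m − x̄)² = Σfm² − (Σfm)²/n = 44997.75 − 2602.5²/175 = 6294.8571
Population variance = 6294.8571 / 175 = 35.9706
Standard deviation = √35.9706 = 5.9976

5.998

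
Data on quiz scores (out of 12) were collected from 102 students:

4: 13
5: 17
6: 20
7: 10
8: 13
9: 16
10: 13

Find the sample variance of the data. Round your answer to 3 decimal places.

3.943

Values: 4, 5, 6, 7, 8, 9, 10
n = 102, Σfx = 705, mean = 6.9118
Σfx² = 5271
Σf(x − x̄)² = Σfx² − (Σfx)²/n = 5271 − 705²/102 = 398.2059
Sample variance = 398.2059 / 101 = 3.9426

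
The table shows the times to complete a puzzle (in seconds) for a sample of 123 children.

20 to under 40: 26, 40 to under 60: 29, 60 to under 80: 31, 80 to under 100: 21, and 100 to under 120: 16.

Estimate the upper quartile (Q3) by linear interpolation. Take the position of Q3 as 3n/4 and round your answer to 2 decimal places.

Cumulative frequencies: 26, 55, 86, 107, 123
n = 123; position = 3n/4 = 92.25.
This falls in the class 80 to under 100: L = 80, F = 86, f = 21, h = 20.
Upper quartile ≈ 80 + ((92.25 − 86) / 21) × 20 = 85.9524

85.95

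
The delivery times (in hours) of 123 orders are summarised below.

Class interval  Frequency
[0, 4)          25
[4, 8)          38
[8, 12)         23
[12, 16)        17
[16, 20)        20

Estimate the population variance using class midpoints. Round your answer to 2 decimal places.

Midpoints: 2, 6, 10, 14, 18
n = 123, Σfm = 1106, mean = 8.9919
Σfm² = 13580
Σf(m − x̄)² = Σfm² − (Σfm)²/n = 13580 − 1106²/123 = 3634.9919
Population variance = 3634.9919 / 123 = 29.5528

29.55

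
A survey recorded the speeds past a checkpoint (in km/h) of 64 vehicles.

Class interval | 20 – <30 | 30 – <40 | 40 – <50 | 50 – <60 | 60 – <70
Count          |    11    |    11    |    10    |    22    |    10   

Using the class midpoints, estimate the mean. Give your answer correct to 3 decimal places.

Midpoints: 25, 35, 45, 55, 65
Σfm = 11×25 + 11×35 + 10×45 + 22×55 + 10×65 = 2970
n = Σf = 64
Mean = 2970 / 64 = 46.4062

46.406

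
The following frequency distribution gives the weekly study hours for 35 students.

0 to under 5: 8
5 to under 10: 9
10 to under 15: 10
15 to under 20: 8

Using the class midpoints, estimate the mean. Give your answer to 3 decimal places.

10.071

Midpoints: 2.5, 7.5, 12.5, 17.5
Σfm = 8×2.5 + 9×7.5 + 10×12.5 + 8×17.5 = 352.5
n = Σf = 35
Mean = 352.5 / 35 = 10.0714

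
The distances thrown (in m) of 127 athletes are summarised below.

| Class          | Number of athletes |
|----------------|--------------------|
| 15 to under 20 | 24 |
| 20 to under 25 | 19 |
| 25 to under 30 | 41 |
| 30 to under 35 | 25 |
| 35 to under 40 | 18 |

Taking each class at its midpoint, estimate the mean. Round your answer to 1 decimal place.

Midpoints: 17.5, 22.5, 27.5, 32.5, 37.5
Σfm = 24×17.5 + 19×22.5 + 41×27.5 + 25×32.5 + 18×37.5 = 3462.5
n = Σf = 127
Mean = 3462.5 / 127 = 27.2638

27.3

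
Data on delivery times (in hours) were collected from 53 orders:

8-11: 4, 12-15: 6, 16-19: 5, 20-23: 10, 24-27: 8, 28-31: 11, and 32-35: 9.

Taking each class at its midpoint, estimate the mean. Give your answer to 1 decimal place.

Midpoints: 9.5, 13.5, 17.5, 21.5, 25.5, 29.5, 33.5
Σfm = 4×9.5 + 6×13.5 + 5×17.5 + 10×21.5 + 8×25.5 + 11×29.5 + 9×33.5 = 1251.5
n = Σf = 53
Mean = 1251.5 / 53 = 23.6132

23.6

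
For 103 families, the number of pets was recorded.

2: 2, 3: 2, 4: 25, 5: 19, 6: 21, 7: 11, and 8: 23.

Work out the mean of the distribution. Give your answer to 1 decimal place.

5.7

Values: 2, 3, 4, 5, 6, 7, 8
Σfx = 2×2 + 2×3 + 25×4 + 19×5 + 21×6 + 11×7 + 23×8 = 592
n = Σf = 103
Mean = 592 / 103 = 5.7476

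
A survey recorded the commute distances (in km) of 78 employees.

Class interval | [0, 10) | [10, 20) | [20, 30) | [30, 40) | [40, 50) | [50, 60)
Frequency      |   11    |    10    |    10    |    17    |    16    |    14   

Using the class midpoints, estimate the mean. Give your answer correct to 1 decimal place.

Midpoints: 5, 15, 25, 35, 45, 55
Σfm = 11×5 + 10×15 + 10×25 + 17×35 + 16×45 + 14×55 = 2540
n = Σf = 78
Mean = 2540 / 78 = 32.5641

32.6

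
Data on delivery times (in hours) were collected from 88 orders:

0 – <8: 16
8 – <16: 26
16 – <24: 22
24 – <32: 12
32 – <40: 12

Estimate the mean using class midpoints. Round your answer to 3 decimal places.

Midpoints: 4, 12, 20, 28, 36
Σfm = 16×4 + 26×12 + 22×20 + 12×28 + 12×36 = 1584
n = Σf = 88
Mean = 1584 / 88 = 18.0000

18.000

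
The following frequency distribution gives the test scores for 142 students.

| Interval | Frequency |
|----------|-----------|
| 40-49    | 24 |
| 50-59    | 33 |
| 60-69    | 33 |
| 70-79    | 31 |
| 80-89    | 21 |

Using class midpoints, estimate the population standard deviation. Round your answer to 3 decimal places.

Midpoints: 44.5, 54.5, 64.5, 74.5, 84.5
n = 142, Σfm = 9079, mean = 63.9366
Σfm² = 604835.5
Σf(m − x̄)² = Σfm² − (Σfm)²/n = 604835.5 − 9079²/142 = 24354.9296
Population variance = 24354.9296 / 142 = 171.5136
Standard deviation = √171.5136 = 13.0963

13.096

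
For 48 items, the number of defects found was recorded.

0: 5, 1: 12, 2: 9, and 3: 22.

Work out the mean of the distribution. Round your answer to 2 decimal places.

Values: 0, 1, 2, 3
Σfx = 5×0 + 12×1 + 9×2 + 22×3 = 96
n = Σf = 48
Mean = 96 / 48 = 2.0000

2.00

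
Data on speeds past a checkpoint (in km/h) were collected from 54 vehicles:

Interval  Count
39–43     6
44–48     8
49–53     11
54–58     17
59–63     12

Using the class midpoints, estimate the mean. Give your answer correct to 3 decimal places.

52.944

Midpoints: 41, 46, 51, 56, 61
Σfm = 6×41 + 8×46 + 11×51 + 17×56 + 12×61 = 2859
n = Σf = 54
Mean = 2859 / 54 = 52.9444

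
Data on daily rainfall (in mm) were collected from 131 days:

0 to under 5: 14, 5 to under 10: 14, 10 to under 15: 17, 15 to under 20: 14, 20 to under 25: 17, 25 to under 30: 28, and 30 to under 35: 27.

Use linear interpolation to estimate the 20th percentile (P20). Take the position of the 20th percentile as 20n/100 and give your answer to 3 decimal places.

Cumulative frequencies: 14, 28, 45, 59, 76, 104, 131
n = 131; position = 20n/100 = 26.2.
This falls in the class 5 to under 10: L = 5, F = 14, f = 14, h = 5.
20th percentile ≈ 5 + ((26.2 − 14) / 14) × 5 = 9.3571

9.357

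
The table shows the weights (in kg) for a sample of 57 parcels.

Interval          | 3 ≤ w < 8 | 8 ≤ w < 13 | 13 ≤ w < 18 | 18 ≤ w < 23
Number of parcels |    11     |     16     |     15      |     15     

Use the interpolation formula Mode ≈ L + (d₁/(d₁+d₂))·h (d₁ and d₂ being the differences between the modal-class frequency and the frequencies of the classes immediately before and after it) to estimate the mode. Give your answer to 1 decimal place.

Modal class: 8 ≤ w < 13 (highest frequency 16).
d₁ = 16 − 11 = 5, d₂ = 16 − 15 = 1
Mode ≈ 8 + (5/(5+1)) × 5 = 8 + 4.1667 = 12.1667

12.2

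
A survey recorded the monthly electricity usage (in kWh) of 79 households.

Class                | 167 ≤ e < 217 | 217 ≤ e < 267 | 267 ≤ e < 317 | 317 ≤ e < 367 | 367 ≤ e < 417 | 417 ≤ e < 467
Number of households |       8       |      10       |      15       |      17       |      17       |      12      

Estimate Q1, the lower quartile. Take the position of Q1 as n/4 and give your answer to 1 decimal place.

272.8

Cumulative frequencies: 8, 18, 33, 50, 67, 79
n = 79; position = n/4 = 19.75.
This falls in the class 267 ≤ e < 317: L = 267, F = 18, f = 15, h = 50.
Lower quartile ≈ 267 + ((19.75 − 18) / 15) × 50 = 272.8333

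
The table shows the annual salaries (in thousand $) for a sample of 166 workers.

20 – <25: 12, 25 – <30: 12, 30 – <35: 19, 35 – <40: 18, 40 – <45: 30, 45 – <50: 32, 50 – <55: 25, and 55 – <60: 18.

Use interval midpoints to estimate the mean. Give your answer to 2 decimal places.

Midpoints: 22.5, 27.5, 32.5, 37.5, 42.5, 47.5, 52.5, 57.5
Σfm = 12×22.5 + 12×27.5 + 19×32.5 + 18×37.5 + 30×42.5 + 32×47.5 + 25×52.5 + 18×57.5 = 7035
n = Σf = 166
Mean = 7035 / 166 = 42.3795

42.38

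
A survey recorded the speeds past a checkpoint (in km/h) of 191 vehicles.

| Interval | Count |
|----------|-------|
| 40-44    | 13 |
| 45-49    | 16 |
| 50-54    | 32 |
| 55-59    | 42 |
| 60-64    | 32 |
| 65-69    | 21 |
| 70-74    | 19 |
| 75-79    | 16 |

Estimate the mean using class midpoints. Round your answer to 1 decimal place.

Midpoints: 42, 47, 52, 57, 62, 67, 72, 77
Σfm = 13×42 + 16×47 + 32×52 + 42×57 + 32×62 + 21×67 + 19×72 + 16×77 = 11347
n = Σf = 191
Mean = 11347 / 191 = 59.4084

59.4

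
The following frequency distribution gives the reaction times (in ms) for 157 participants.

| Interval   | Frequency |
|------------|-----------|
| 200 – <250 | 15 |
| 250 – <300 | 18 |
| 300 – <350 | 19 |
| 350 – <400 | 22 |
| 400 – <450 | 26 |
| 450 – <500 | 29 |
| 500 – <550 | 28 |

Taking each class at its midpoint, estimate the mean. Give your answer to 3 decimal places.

396.656

Midpoints: 225, 275, 325, 375, 425, 475, 525
Σfm = 15×225 + 18×275 + 19×325 + 22×375 + 26×425 + 29×475 + 28×525 = 62275
n = Σf = 157
Mean = 62275 / 157 = 396.6561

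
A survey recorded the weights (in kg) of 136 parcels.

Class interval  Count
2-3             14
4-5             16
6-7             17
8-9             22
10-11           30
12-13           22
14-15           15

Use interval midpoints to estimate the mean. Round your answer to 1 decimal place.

Midpoints: 2.5, 4.5, 6.5, 8.5, 10.5, 12.5, 14.5
Σfm = 14×2.5 + 16×4.5 + 17×6.5 + 22×8.5 + 30×10.5 + 22×12.5 + 15×14.5 = 1212
n = Σf = 136
Mean = 1212 / 136 = 8.9118

8.9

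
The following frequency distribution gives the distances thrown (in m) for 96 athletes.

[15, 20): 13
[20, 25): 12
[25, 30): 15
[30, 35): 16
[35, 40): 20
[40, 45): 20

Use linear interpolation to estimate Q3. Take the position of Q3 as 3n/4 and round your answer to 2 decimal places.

39.00

Cumulative frequencies: 13, 25, 40, 56, 76, 96
n = 96; position = 3n/4 = 72.
This falls in the class [35, 40): L = 35, F = 56, f = 20, h = 5.
Upper quartile ≈ 35 + ((72 − 56) / 20) × 5 = 39.0000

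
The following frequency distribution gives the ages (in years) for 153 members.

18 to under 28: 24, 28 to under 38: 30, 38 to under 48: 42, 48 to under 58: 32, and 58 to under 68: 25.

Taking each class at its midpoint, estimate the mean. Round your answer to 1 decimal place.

43.3

Midpoints: 23, 33, 43, 53, 63
Σfm = 24×23 + 30×33 + 42×43 + 32×53 + 25×63 = 6619
n = Σf = 153
Mean = 6619 / 153 = 43.2614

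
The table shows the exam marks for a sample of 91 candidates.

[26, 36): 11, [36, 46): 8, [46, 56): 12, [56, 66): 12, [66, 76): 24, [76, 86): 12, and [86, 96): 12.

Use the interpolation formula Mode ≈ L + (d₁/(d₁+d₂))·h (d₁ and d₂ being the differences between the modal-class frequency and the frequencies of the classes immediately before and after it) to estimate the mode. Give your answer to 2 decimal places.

71.00

Modal class: [66, 76) (highest frequency 24).
d₁ = 24 − 12 = 12, d₂ = 24 − 12 = 12
Mode ≈ 66 + (12/(12+12)) × 10 = 66 + 5.0000 = 71.0000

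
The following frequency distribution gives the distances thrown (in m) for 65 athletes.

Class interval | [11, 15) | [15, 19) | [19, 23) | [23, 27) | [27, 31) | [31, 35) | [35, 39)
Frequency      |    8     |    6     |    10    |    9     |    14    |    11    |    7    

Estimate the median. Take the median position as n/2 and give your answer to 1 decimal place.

26.8

Cumulative frequencies: 8, 14, 24, 33, 47, 58, 65
n = 65; position = n/2 = 32.5.
This falls in the class [23, 27): L = 23, F = 24, f = 9, h = 4.
Median ≈ 23 + ((32.5 − 24) / 9) × 4 = 26.7778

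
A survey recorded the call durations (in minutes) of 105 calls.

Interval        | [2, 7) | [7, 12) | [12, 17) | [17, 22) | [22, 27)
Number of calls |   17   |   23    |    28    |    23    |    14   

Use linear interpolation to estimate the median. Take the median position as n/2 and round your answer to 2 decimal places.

Cumulative frequencies: 17, 40, 68, 91, 105
n = 105; position = n/2 = 52.5.
This falls in the class [12, 17): L = 12, F = 40, f = 28, h = 5.
Median ≈ 12 + ((52.5 − 40) / 28) × 5 = 14.2321

14.23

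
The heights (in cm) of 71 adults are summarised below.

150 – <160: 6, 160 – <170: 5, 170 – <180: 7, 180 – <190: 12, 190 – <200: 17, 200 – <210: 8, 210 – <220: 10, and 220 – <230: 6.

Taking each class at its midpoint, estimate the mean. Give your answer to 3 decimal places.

Midpoints: 155, 165, 175, 185, 195, 205, 215, 225
Σfm = 6×155 + 5×165 + 7×175 + 12×185 + 17×195 + 8×205 + 10×215 + 6×225 = 13655
n = Σf = 71
Mean = 13655 / 71 = 192.3239

192.324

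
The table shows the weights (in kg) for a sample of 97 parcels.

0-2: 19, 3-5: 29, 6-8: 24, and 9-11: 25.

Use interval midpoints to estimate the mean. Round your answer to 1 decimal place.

Midpoints: 1, 4, 7, 10
Σfm = 19×1 + 29×4 + 24×7 + 25×10 = 553
n = Σf = 97
Mean = 553 / 97 = 5.7010

5.7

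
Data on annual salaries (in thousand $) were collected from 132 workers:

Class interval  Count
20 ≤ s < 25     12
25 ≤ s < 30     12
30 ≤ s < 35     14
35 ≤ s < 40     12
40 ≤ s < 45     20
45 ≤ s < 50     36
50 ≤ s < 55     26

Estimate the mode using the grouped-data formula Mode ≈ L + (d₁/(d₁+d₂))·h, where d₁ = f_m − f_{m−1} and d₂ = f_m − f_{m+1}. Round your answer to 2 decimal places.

48.08

Modal class: 45 ≤ s < 50 (highest frequency 36).
d₁ = 36 − 20 = 16, d₂ = 36 − 26 = 10
Mode ≈ 45 + (16/(16+10)) × 5 = 45 + 3.0769 = 48.0769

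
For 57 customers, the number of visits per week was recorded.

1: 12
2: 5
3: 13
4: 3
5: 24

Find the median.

3

Cumulative frequencies: 12, 17, 30, 33, 57
n = 57, so the median is the value in position (n+1)/2 = 29.
Position 29 falls at value 3.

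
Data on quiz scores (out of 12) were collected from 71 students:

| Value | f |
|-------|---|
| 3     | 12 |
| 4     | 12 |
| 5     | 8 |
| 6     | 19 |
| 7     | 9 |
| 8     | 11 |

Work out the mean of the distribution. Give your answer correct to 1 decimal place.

Values: 3, 4, 5, 6, 7, 8
Σfx = 12×3 + 12×4 + 8×5 + 19×6 + 9×7 + 11×8 = 389
n = Σf = 71
Mean = 389 / 71 = 5.4789

5.5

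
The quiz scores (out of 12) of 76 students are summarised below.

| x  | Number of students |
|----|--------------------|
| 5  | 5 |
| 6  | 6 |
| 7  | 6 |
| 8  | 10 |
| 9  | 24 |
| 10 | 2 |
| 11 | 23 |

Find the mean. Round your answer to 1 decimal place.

Values: 5, 6, 7, 8, 9, 10, 11
Σfx = 5×5 + 6×6 + 6×7 + 10×8 + 24×9 + 2×10 + 23×11 = 672
n = Σf = 76
Mean = 672 / 76 = 8.8421

8.8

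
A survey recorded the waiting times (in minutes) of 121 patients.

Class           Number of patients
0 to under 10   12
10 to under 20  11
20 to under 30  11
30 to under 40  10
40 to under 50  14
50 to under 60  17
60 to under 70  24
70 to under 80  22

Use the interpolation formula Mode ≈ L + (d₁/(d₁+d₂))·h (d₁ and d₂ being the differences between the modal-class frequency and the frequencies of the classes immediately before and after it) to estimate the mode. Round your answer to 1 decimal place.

Modal class: 60 to under 70 (highest frequency 24).
d₁ = 24 − 17 = 7, d₂ = 24 − 22 = 2
Mode ≈ 60 + (7/(7+2)) × 10 = 60 + 7.7778 = 67.7778

67.8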